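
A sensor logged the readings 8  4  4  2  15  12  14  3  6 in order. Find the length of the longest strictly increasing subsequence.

3

Track the smallest tail for each achievable length (strict):
8 → extends → [8]
4 → replaces 8 → [4]
4 → already a tail → [4]
2 → replaces 4 → [2]
15 → extends → [2, 15]
12 → replaces 15 → [2, 12]
14 → extends → [2, 12, 14]
3 → replaces 12 → [2, 3, 14]
6 → replaces 14 → [2, 3, 6]
Three tails, so the longest strictly increasing subsequence has length 3 (e.g. 8, 12, 14).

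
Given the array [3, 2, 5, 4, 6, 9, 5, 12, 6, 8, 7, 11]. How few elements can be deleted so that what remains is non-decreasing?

6

Fewest deletions = n − (longest non-decreasing subsequence).
Patience tails:
3 → extends → [3]
2 → replaces 3 → [2]
5 → extends → [2, 5]
4 → replaces 5 → [2, 4]
6 → extends → [2, 4, 6]
9 → extends → [2, 4, 6, 9]
5 → replaces 6 → [2, 4, 5, 9]
12 → extends → [2, 4, 5, 9, 12]
6 → replaces 9 → [2, 4, 5, 6, 12]
8 → replaces 12 → [2, 4, 5, 6, 8]
7 → replaces 8 → [2, 4, 5, 6, 7]
11 → extends → [2, 4, 5, 6, 7, 11]
Longest non-decreasing subsequence has length 6, so deletions = 12 − 6 = 6.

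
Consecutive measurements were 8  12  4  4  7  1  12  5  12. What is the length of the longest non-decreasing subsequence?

5

Let dp[i] be the length of the longest such subsequence ending at index i:
i:      1  2  3  4  5  6  7  8  9
a[i]:   8 12  4  4  7  1 12  5 12
dp:     1  2  1  2  3  1  4  3  5
Maximum dp value is 5.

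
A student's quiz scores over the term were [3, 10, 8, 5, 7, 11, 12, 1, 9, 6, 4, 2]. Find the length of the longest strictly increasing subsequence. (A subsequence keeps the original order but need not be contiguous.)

5

Let dp[i] be the length of the longest such subsequence ending at index i:
i:      1  2  3  4  5  6  7  8  9 10 11 12
a[i]:   3 10  8  5  7 11 12  1  9  6  4  2
dp:     1  2  2  2  3  4  5  1  4  3  2  2
Maximum dp value is 5.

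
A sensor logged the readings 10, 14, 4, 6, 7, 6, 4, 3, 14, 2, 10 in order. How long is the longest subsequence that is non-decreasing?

Track the smallest tail for each achievable length (allowing ties):
10 → extends → [10]
14 → extends → [10, 14]
4 → replaces 10 → [4, 14]
6 → replaces 14 → [4, 6]
7 → extends → [4, 6, 7]
6 → replaces 7 → [4, 6, 6]
4 → replaces 6 → [4, 4, 6]
3 → replaces 4 → [3, 4, 6]
14 → extends → [3, 4, 6, 14]
2 → replaces 3 → [2, 4, 6, 14]
10 → replaces 14 → [2, 4, 6, 10]
Four tails, so the longest non-decreasing subsequence has length 4 (e.g. 4, 6, 7, 14).

4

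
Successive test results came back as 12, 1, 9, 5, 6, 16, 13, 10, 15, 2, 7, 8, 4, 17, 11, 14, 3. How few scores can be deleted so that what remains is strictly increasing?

Fewest deletions = n − (longest strictly increasing subsequence).
Patience tails:
12 → extends → [12]
1 → replaces 12 → [1]
9 → extends → [1, 9]
5 → replaces 9 → [1, 5]
6 → extends → [1, 5, 6]
16 → extends → [1, 5, 6, 16]
13 → replaces 16 → [1, 5, 6, 13]
10 → replaces 13 → [1, 5, 6, 10]
15 → extends → [1, 5, 6, 10, 15]
2 → replaces 5 → [1, 2, 6, 10, 15]
7 → replaces 10 → [1, 2, 6, 7, 15]
8 → replaces 15 → [1, 2, 6, 7, 8]
4 → replaces 6 → [1, 2, 4, 7, 8]
17 → extends → [1, 2, 4, 7, 8, 17]
11 → replaces 17 → [1, 2, 4, 7, 8, 11]
14 → extends → [1, 2, 4, 7, 8, 11, 14]
3 → replaces 4 → [1, 2, 3, 7, 8, 11, 14]
Longest strictly increasing subsequence has length 7, so deletions = 17 − 7 = 10.

10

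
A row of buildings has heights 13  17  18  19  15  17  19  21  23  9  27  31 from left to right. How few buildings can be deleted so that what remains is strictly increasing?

4

Fewest deletions = n − (longest strictly increasing subsequence).
Patience tails:
13 → extends → [13]
17 → extends → [13, 17]
18 → extends → [13, 17, 18]
19 → extends → [13, 17, 18, 19]
15 → replaces 17 → [13, 15, 18, 19]
17 → replaces 18 → [13, 15, 17, 19]
19 → already a tail → [13, 15, 17, 19]
21 → extends → [13, 15, 17, 19, 21]
23 → extends → [13, 15, 17, 19, 21, 23]
9 → replaces 13 → [9, 15, 17, 19, 21, 23]
27 → extends → [9, 15, 17, 19, 21, 23, 27]
31 → extends → [9, 15, 17, 19, 21, 23, 27, 31]
Longest strictly increasing subsequence has length 8, so deletions = 12 − 8 = 4.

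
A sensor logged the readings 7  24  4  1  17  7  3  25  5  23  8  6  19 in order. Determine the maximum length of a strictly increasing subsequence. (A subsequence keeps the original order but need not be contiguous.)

5

Track the smallest tail for each achievable length (strict):
7 → extends → [7]
24 → extends → [7, 24]
4 → replaces 7 → [4, 24]
1 → replaces 4 → [1, 24]
17 → replaces 24 → [1, 17]
7 → replaces 17 → [1, 7]
3 → replaces 7 → [1, 3]
25 → extends → [1, 3, 25]
5 → replaces 25 → [1, 3, 5]
23 → extends → [1, 3, 5, 23]
8 → replaces 23 → [1, 3, 5, 8]
6 → replaces 8 → [1, 3, 5, 6]
19 → extends → [1, 3, 5, 6, 19]
Five tails, so the longest strictly increasing subsequence has length 5 (e.g. 1, 3, 5, 8, 19).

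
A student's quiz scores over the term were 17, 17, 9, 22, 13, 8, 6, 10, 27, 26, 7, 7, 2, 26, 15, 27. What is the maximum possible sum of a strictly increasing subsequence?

92

Let S[i] be the best sum of a strictly increasing subsequence ending at i:
i:      1  2  3  4  5  6  7  8  9 10 11 12 13 14 15 16
a[i]:  17 17  9 22 13  8  6 10 27 26  7  7  2 26 15 27
S:     17 17  9 39 22  8  6 19 66 65 13 13  2 65 37 92
Maximum is 92 (e.g. 17 + 22 + 26 + 27).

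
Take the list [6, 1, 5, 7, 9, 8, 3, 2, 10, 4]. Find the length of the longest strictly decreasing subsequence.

4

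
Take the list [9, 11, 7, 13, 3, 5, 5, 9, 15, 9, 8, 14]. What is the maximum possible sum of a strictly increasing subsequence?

48

Let S[i] be the best sum of a strictly increasing subsequence ending at i:
i:      1  2  3  4  5  6  7  8  9 10 11 12
a[i]:   9 11  7 13  3  5  5  9 15  9  8 14
S:      9 20  7 33  3  8  8 17 48 17 16 47
Maximum is 48 (e.g. 9 + 11 + 13 + 15).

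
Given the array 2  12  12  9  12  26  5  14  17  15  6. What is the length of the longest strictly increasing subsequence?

Let dp[i] be the length of the longest such subsequence ending at index i:
i:      1  2  3  4  5  6  7  8  9 10 11
a[i]:   2 12 12  9 12 26  5 14 17 15  6
dp:     1  2  2  2  3  4  2  4  5  5  3
Maximum dp value is 5.

5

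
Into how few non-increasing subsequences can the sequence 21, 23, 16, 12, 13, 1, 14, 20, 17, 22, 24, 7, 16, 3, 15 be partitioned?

6

Place each on the leftmost legal pile:
21 → new pile 1 (tops now [21])
23 → new pile 2 (tops now [21, 23])
16 → pile 1 (tops now [16, 23])
12 → pile 1 (tops now [12, 23])
13 → pile 2 (tops now [12, 13])
1 → pile 1 (tops now [1, 13])
14 → new pile 3 (tops now [1, 13, 14])
20 → new pile 4 (tops now [1, 13, 14, 20])
17 → pile 4 (tops now [1, 13, 14, 17])
22 → new pile 5 (tops now [1, 13, 14, 17, 22])
24 → new pile 6 (tops now [1, 13, 14, 17, 22, 24])
7 → pile 2 (tops now [1, 7, 14, 17, 22, 24])
16 → pile 4 (tops now [1, 7, 14, 16, 22, 24])
3 → pile 2 (tops now [1, 3, 14, 16, 22, 24])
15 → pile 4 (tops now [1, 3, 14, 15, 22, 24])
Six piles.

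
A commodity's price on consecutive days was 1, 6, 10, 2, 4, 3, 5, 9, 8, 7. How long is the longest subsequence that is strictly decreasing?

Let dp[i] be the longest strictly decreasing subsequence ending at i:
i:      1  2  3  4  5  6  7  8  9 10
a[i]:   1  6 10  2  4  3  5  9  8  7
dp:     1  1  1  2  2  3  2  2  3  4
Maximum is 4.

4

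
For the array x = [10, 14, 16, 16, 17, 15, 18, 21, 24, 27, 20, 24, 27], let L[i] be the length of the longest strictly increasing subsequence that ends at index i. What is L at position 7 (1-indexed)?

5

dp[i] = 1 + max{dp[j] : j<i, x[j]<x[i]} (or 1 if no such j):
i:      1  2  3  4  5  6  7  8  9 10 11 12 13
x[i]:  10 14 16 16 17 15 18 21 24 27 20 24 27
dp:     1  2  3  3  4  3  5  6  7  8  6  7  8
At index 7 the value is 5.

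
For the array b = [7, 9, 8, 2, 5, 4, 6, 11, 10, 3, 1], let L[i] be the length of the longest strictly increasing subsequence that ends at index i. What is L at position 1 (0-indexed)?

2

dp[i] = 1 + max{dp[j] : j<i, b[j]<b[i]} (or 1 if no such j):
i:      0  1  2  3  4  5  6  7  8  9 10
b[i]:   7  9  8  2  5  4  6 11 10  3  1
dp:     1  2  2  1  2  2  3  4  4  2  1
At index 1 the value is 2.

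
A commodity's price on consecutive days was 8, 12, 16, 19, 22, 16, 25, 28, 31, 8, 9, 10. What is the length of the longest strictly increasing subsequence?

Track the smallest tail for each achievable length (strict):
8 → extends → [8]
12 → extends → [8, 12]
16 → extends → [8, 12, 16]
19 → extends → [8, 12, 16, 19]
22 → extends → [8, 12, 16, 19, 22]
16 → already a tail → [8, 12, 16, 19, 22]
25 → extends → [8, 12, 16, 19, 22, 25]
28 → extends → [8, 12, 16, 19, 22, 25, 28]
31 → extends → [8, 12, 16, 19, 22, 25, 28, 31]
8 → already a tail → [8, 12, 16, 19, 22, 25, 28, 31]
9 → replaces 12 → [8, 9, 16, 19, 22, 25, 28, 31]
10 → replaces 16 → [8, 9, 10, 19, 22, 25, 28, 31]
Eight tails, so the longest strictly increasing subsequence has length 8 (e.g. 8, 12, 16, 19, 22, 25, 28, 31).

8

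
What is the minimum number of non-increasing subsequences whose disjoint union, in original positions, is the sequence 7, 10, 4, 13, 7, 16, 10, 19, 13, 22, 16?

6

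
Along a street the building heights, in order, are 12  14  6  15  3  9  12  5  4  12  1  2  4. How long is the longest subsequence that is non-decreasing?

Track the smallest tail for each achievable length (allowing ties):
12 → extends → [12]
14 → extends → [12, 14]
6 → replaces 12 → [6, 14]
15 → extends → [6, 14, 15]
3 → replaces 6 → [3, 14, 15]
9 → replaces 14 → [3, 9, 15]
12 → replaces 15 → [3, 9, 12]
5 → replaces 9 → [3, 5, 12]
4 → replaces 5 → [3, 4, 12]
12 → extends → [3, 4, 12, 12]
1 → replaces 3 → [1, 4, 12, 12]
2 → replaces 4 → [1, 2, 12, 12]
4 → replaces 12 → [1, 2, 4, 12]
Four tails, so the longest non-decreasing subsequence has length 4 (e.g. 6, 9, 12, 12).

4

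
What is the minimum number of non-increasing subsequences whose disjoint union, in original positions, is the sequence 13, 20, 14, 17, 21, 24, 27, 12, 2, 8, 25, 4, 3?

6

Place each on the leftmost legal pile:
13 → new pile 1 (tops now [13])
20 → new pile 2 (tops now [13, 20])
14 → pile 2 (tops now [13, 14])
17 → new pile 3 (tops now [13, 14, 17])
21 → new pile 4 (tops now [13, 14, 17, 21])
24 → new pile 5 (tops now [13, 14, 17, 21, 24])
27 → new pile 6 (tops now [13, 14, 17, 21, 24, 27])
12 → pile 1 (tops now [12, 14, 17, 21, 24, 27])
2 → pile 1 (tops now [2, 14, 17, 21, 24, 27])
8 → pile 2 (tops now [2, 8, 17, 21, 24, 27])
25 → pile 6 (tops now [2, 8, 17, 21, 24, 25])
4 → pile 2 (tops now [2, 4, 17, 21, 24, 25])
3 → pile 2 (tops now [2, 3, 17, 21, 24, 25])
Six piles.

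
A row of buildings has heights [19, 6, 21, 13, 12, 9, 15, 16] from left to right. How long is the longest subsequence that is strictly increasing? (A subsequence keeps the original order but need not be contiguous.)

4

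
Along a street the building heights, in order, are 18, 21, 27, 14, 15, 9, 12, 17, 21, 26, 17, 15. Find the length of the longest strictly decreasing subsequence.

Negate each value so 'decreasing' becomes 'increasing', then run patience tails on the negated sequence:
-18 → extends → [-18]
-21 → replaces -18 → [-21]
-27 → replaces -21 → [-27]
-14 → extends → [-27, -14]
-15 → replaces -14 → [-27, -15]
-9 → extends → [-27, -15, -9]
-12 → replaces -9 → [-27, -15, -12]
-17 → replaces -15 → [-27, -17, -12]
-21 → replaces -17 → [-27, -21, -12]
-26 → replaces -21 → [-27, -26, -12]
-17 → replaces -12 → [-27, -26, -17]
-15 → extends → [-27, -26, -17, -15]
Four tails, so the longest strictly decreasing subsequence of the original has length 4.

4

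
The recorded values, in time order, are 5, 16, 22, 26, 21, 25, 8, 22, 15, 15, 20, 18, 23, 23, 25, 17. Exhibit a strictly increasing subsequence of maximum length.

5, 16, 21, 22, 23, 25

Patience tails give the LIS length; then backtrack through the dp parents:
5 → extends → [5]
16 → extends → [5, 16]
22 → extends → [5, 16, 22]
26 → extends → [5, 16, 22, 26]
21 → replaces 22 → [5, 16, 21, 26]
25 → replaces 26 → [5, 16, 21, 25]
8 → replaces 16 → [5, 8, 21, 25]
22 → replaces 25 → [5, 8, 21, 22]
15 → replaces 21 → [5, 8, 15, 22]
15 → already a tail → [5, 8, 15, 22]
20 → replaces 22 → [5, 8, 15, 20]
18 → replaces 20 → [5, 8, 15, 18]
23 → extends → [5, 8, 15, 18, 23]
23 → already a tail → [5, 8, 15, 18, 23]
25 → extends → [5, 8, 15, 18, 23, 25]
17 → replaces 18 → [5, 8, 15, 17, 23, 25]
Length 6; one witness is 5, 16, 21, 22, 23, 25.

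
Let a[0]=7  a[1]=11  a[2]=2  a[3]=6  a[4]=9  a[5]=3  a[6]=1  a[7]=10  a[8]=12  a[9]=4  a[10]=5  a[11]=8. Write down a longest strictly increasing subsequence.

Patience tails give the LIS length; then backtrack through the dp parents:
7 → extends → [7]
11 → extends → [7, 11]
2 → replaces 7 → [2, 11]
6 → replaces 11 → [2, 6]
9 → extends → [2, 6, 9]
3 → replaces 6 → [2, 3, 9]
1 → replaces 2 → [1, 3, 9]
10 → extends → [1, 3, 9, 10]
12 → extends → [1, 3, 9, 10, 12]
4 → replaces 9 → [1, 3, 4, 10, 12]
5 → replaces 10 → [1, 3, 4, 5, 12]
8 → replaces 12 → [1, 3, 4, 5, 8]
Length 5; one witness is 2, 6, 9, 10, 12.

2, 6, 9, 10, 12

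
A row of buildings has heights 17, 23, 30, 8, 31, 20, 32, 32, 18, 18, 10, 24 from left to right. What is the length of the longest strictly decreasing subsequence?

4

Let dp[i] be the longest strictly decreasing subsequence ending at i:
i:      1  2  3  4  5  6  7  8  9 10 11 12
a[i]:  17 23 30  8 31 20 32 32 18 18 10 24
dp:     1  1  1  2  1  2  1  1  3  3  4  2
Maximum is 4.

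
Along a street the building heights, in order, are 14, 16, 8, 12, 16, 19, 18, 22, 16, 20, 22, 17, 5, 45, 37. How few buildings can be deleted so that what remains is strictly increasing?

8

Fewest deletions = n − (longest strictly increasing subsequence).
Patience tails:
14 → extends → [14]
16 → extends → [14, 16]
8 → replaces 14 → [8, 16]
12 → replaces 16 → [8, 12]
16 → extends → [8, 12, 16]
19 → extends → [8, 12, 16, 19]
18 → replaces 19 → [8, 12, 16, 18]
22 → extends → [8, 12, 16, 18, 22]
16 → already a tail → [8, 12, 16, 18, 22]
20 → replaces 22 → [8, 12, 16, 18, 20]
22 → extends → [8, 12, 16, 18, 20, 22]
17 → replaces 18 → [8, 12, 16, 17, 20, 22]
5 → replaces 8 → [5, 12, 16, 17, 20, 22]
45 → extends → [5, 12, 16, 17, 20, 22, 45]
37 → replaces 45 → [5, 12, 16, 17, 20, 22, 37]
Longest strictly increasing subsequence has length 7, so deletions = 15 − 7 = 8.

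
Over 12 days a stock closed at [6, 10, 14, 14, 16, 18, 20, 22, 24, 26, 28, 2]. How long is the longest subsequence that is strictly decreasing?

2

Let dp[i] be the longest strictly decreasing subsequence ending at i:
i:      1  2  3  4  5  6  7  8  9 10 11 12
a[i]:   6 10 14 14 16 18 20 22 24 26 28  2
dp:     1  1  1  1  1  1  1  1  1  1  1  2
Maximum is 2.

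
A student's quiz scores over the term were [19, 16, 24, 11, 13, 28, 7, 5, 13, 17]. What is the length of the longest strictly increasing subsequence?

3

Track the smallest tail for each achievable length (strict):
19 → extends → [19]
16 → replaces 19 → [16]
24 → extends → [16, 24]
11 → replaces 16 → [11, 24]
13 → replaces 24 → [11, 13]
28 → extends → [11, 13, 28]
7 → replaces 11 → [7, 13, 28]
5 → replaces 7 → [5, 13, 28]
13 → already a tail → [5, 13, 28]
17 → replaces 28 → [5, 13, 17]
Three tails, so the longest strictly increasing subsequence has length 3 (e.g. 19, 24, 28).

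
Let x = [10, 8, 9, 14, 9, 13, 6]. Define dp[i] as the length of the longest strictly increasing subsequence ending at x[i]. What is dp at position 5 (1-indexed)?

2

dp[i] = 1 + max{dp[j] : j<i, x[j]<x[i]} (or 1 if no such j):
i:      1  2  3  4  5  6  7
x[i]:  10  8  9 14  9 13  6
dp:     1  1  2  3  2  3  1
At index 5 the value is 2.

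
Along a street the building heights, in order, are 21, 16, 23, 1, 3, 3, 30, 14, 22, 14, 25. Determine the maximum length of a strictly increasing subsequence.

Track the smallest tail for each achievable length (strict):
21 → extends → [21]
16 → replaces 21 → [16]
23 → extends → [16, 23]
1 → replaces 16 → [1, 23]
3 → replaces 23 → [1, 3]
3 → already a tail → [1, 3]
30 → extends → [1, 3, 30]
14 → replaces 30 → [1, 3, 14]
22 → extends → [1, 3, 14, 22]
14 → already a tail → [1, 3, 14, 22]
25 → extends → [1, 3, 14, 22, 25]
Five tails, so the longest strictly increasing subsequence has length 5 (e.g. 1, 3, 14, 22, 25).

5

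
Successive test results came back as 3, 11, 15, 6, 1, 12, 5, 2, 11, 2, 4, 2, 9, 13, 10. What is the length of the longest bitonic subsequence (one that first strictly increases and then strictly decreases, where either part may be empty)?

inc[i] = longest strictly increasing subsequence ending at i; dec[i] = longest strictly decreasing subsequence starting at i:
i:      1  2  3  4  5  6  7  8  9 10 11 12 13 14 15
a[i]:   3 11 15  6  1 12  5  2 11  2  4  2  9 13 10
inc:    1  2  3  2  1  3  2  2  3  2  3  2  4  5  5
dec:    2  5  5  4  1  4  3  1  3  1  2  1  1  2  1
Best peak at i=3 (value 15): inc=3, dec=5, length 3+5−1 = 7.

7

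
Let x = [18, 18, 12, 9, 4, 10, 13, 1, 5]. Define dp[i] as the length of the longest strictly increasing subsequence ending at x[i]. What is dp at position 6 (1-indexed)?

dp[i] = 1 + max{dp[j] : j<i, x[j]<x[i]} (or 1 if no such j):
i:      1  2  3  4  5  6  7  8  9
x[i]:  18 18 12  9  4 10 13  1  5
dp:     1  1  1  1  1  2  3  1  2
At index 6 the value is 2.

2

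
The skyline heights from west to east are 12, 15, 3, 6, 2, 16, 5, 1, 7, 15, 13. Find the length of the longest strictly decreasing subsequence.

4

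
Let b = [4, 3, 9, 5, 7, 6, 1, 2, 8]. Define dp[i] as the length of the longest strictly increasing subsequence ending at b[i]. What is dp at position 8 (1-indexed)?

2

dp[i] = 1 + max{dp[j] : j<i, b[j]<b[i]} (or 1 if no such j):
i:     1 2 3 4 5 6 7 8 9
b[i]:  4 3 9 5 7 6 1 2 8
dp:    1 1 2 2 3 3 1 2 4
At index 8 the value is 2.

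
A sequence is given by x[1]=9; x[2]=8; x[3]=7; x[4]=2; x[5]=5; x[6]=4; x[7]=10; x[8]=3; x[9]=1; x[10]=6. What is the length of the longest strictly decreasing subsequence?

Let dp[i] be the longest strictly decreasing subsequence ending at i:
i:      1  2  3  4  5  6  7  8  9 10
x[i]:   9  8  7  2  5  4 10  3  1  6
dp:     1  2  3  4  4  5  1  6  7  4
Maximum is 7.

7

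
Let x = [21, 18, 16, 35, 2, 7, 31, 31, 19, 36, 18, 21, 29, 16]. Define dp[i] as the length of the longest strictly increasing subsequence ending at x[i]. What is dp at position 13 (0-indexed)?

3

dp[i] = 1 + max{dp[j] : j<i, x[j]<x[i]} (or 1 if no such j):
i:      0  1  2  3  4  5  6  7  8  9 10 11 12 13
x[i]:  21 18 16 35  2  7 31 31 19 36 18 21 29 16
dp:     1  1  1  2  1  2  3  3  3  4  3  4  5  3
At index 13 the value is 3.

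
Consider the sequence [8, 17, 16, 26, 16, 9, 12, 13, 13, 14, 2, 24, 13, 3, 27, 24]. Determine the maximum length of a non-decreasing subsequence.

8

Let dp[i] be the length of the longest such subsequence ending at index i:
i:      1  2  3  4  5  6  7  8  9 10 11 12 13 14 15 16
a[i]:   8 17 16 26 16  9 12 13 13 14  2 24 13  3 27 24
dp:     1  2  2  3  3  2  3  4  5  6  1  7  6  2  8  8
Maximum dp value is 8.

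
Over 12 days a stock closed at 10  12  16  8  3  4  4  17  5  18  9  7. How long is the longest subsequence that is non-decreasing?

Let dp[i] be the length of the longest such subsequence ending at index i:
i:      1  2  3  4  5  6  7  8  9 10 11 12
a[i]:  10 12 16  8  3  4  4 17  5 18  9  7
dp:     1  2  3  1  1  2  3  4  4  5  5  5
Maximum dp value is 5.

5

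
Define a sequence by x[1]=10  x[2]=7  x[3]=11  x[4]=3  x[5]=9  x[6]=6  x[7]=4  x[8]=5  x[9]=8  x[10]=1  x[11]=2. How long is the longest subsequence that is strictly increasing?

Track the smallest tail for each achievable length (strict):
10 → extends → [10]
7 → replaces 10 → [7]
11 → extends → [7, 11]
3 → replaces 7 → [3, 11]
9 → replaces 11 → [3, 9]
6 → replaces 9 → [3, 6]
4 → replaces 6 → [3, 4]
5 → extends → [3, 4, 5]
8 → extends → [3, 4, 5, 8]
1 → replaces 3 → [1, 4, 5, 8]
2 → replaces 4 → [1, 2, 5, 8]
Four tails, so the longest strictly increasing subsequence has length 4 (e.g. 3, 4, 5, 8).

4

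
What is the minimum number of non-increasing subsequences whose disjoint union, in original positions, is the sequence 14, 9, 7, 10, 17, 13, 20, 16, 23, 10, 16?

The minimum number of non-increasing subsequences covering a sequence equals the length of its longest strictly increasing subsequence.
LIS length is 5 (e.g. 9, 10, 17, 20, 23), so 5 piles are needed.

5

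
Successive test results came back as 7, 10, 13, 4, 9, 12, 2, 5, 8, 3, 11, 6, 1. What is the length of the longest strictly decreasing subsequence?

5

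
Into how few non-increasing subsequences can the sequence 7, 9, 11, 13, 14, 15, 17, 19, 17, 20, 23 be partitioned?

10

Place each on the leftmost legal pile:
7 → new pile 1 (tops now [7])
9 → new pile 2 (tops now [7, 9])
11 → new pile 3 (tops now [7, 9, 11])
13 → new pile 4 (tops now [7, 9, 11, 13])
14 → new pile 5 (tops now [7, 9, 11, 13, 14])
15 → new pile 6 (tops now [7, 9, 11, 13, 14, 15])
17 → new pile 7 (tops now [7, 9, 11, 13, 14, 15, 17])
19 → new pile 8 (tops now [7, 9, 11, 13, 14, 15, 17, 19])
17 → pile 7 (tops now [7, 9, 11, 13, 14, 15, 17, 19])
20 → new pile 9 (tops now [7, 9, 11, 13, 14, 15, 17, 19, 20])
23 → new pile 10 (tops now [7, 9, 11, 13, 14, 15, 17, 19, 20, 23])
Ten piles.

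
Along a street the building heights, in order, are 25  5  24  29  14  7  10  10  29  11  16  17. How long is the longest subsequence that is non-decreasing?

7

Let dp[i] be the length of the longest such subsequence ending at index i:
i:      1  2  3  4  5  6  7  8  9 10 11 12
a[i]:  25  5 24 29 14  7 10 10 29 11 16 17
dp:     1  1  2  3  2  2  3  4  5  5  6  7
Maximum dp value is 7.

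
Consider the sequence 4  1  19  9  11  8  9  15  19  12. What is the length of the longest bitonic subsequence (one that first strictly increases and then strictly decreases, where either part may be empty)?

6

inc[i] = longest strictly increasing subsequence ending at i; dec[i] = longest strictly decreasing subsequence starting at i:
i:      1  2  3  4  5  6  7  8  9 10
a[i]:   4  1 19  9 11  8  9 15 19 12
inc:    1  1  2  2  3  2  3  4  5  4
dec:    2  1  3  2  2  1  1  2  2  1
Best peak at i=9 (value 19): inc=5, dec=2, length 5+2−1 = 6.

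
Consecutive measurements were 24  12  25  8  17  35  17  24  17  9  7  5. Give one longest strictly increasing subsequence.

Patience tails give the LIS length; then backtrack through the dp parents:
24 → extends → [24]
12 → replaces 24 → [12]
25 → extends → [12, 25]
8 → replaces 12 → [8, 25]
17 → replaces 25 → [8, 17]
35 → extends → [8, 17, 35]
17 → already a tail → [8, 17, 35]
24 → replaces 35 → [8, 17, 24]
17 → already a tail → [8, 17, 24]
9 → replaces 17 → [8, 9, 24]
7 → replaces 8 → [7, 9, 24]
5 → replaces 7 → [5, 9, 24]
Length 3; one witness is 24, 25, 35.

24, 25, 35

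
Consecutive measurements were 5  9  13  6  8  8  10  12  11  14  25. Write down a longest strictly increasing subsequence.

5, 6, 8, 10, 12, 14, 25

Patience tails give the LIS length; then backtrack through the dp parents:
5 → extends → [5]
9 → extends → [5, 9]
13 → extends → [5, 9, 13]
6 → replaces 9 → [5, 6, 13]
8 → replaces 13 → [5, 6, 8]
8 → already a tail → [5, 6, 8]
10 → extends → [5, 6, 8, 10]
12 → extends → [5, 6, 8, 10, 12]
11 → replaces 12 → [5, 6, 8, 10, 11]
14 → extends → [5, 6, 8, 10, 11, 14]
25 → extends → [5, 6, 8, 10, 11, 14, 25]
Length 7; one witness is 5, 6, 8, 10, 12, 14, 25.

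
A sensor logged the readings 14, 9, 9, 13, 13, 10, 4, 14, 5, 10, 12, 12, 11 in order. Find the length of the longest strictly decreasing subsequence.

4

Let dp[i] be the longest strictly decreasing subsequence ending at i:
i:      1  2  3  4  5  6  7  8  9 10 11 12 13
a[i]:  14  9  9 13 13 10  4 14  5 10 12 12 11
dp:     1  2  2  2  2  3  4  1  4  3  3  3  4
Maximum is 4.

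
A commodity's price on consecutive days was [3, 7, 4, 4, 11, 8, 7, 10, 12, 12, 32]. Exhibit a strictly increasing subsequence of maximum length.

3, 7, 8, 10, 12, 32

Patience tails give the LIS length; then backtrack through the dp parents:
3 → extends → [3]
7 → extends → [3, 7]
4 → replaces 7 → [3, 4]
4 → already a tail → [3, 4]
11 → extends → [3, 4, 11]
8 → replaces 11 → [3, 4, 8]
7 → replaces 8 → [3, 4, 7]
10 → extends → [3, 4, 7, 10]
12 → extends → [3, 4, 7, 10, 12]
12 → already a tail → [3, 4, 7, 10, 12]
32 → extends → [3, 4, 7, 10, 12, 32]
Length 6; one witness is 3, 7, 8, 10, 12, 32.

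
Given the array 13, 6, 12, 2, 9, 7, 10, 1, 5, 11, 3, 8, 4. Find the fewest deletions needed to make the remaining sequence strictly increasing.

Fewest deletions = n − (longest strictly increasing subsequence).
i:      1  2  3  4  5  6  7  8  9 10 11 12 13
a[i]:  13  6 12  2  9  7 10  1  5 11  3  8  4
dp:     1  1  2  1  2  2  3  1  2  4  2  3  3
max dp = 4, so deletions = 13 − 4 = 9.

9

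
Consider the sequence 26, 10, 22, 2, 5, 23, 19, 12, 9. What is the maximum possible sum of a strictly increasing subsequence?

Let S[i] be the best sum of a strictly increasing subsequence ending at i:
i:      1  2  3  4  5  6  7  8  9
a[i]:  26 10 22  2  5 23 19 12  9
S:     26 10 32  2  7 55 29 22 16
Maximum is 55 (e.g. 10 + 22 + 23).

55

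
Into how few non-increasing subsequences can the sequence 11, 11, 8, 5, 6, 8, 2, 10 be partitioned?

Place each on the leftmost legal pile:
11 → new pile 1 (tops now [11])
11 → pile 1 (tops now [11])
8 → pile 1 (tops now [8])
5 → pile 1 (tops now [5])
6 → new pile 2 (tops now [5, 6])
8 → new pile 3 (tops now [5, 6, 8])
2 → pile 1 (tops now [2, 6, 8])
10 → new pile 4 (tops now [2, 6, 8, 10])
Four piles.

4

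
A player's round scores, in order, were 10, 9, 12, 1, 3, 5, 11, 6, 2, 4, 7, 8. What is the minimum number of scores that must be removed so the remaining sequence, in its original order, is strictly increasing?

6

Fewest deletions = n − (longest strictly increasing subsequence).
i:      1  2  3  4  5  6  7  8  9 10 11 12
a[i]:  10  9 12  1  3  5 11  6  2  4  7  8
dp:     1  1  2  1  2  3  4  4  2  3  5  6
max dp = 6, so deletions = 12 − 6 = 6.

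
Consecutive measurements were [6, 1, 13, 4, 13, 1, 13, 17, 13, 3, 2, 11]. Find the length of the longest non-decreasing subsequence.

Let dp[i] be the length of the longest such subsequence ending at index i:
i:      1  2  3  4  5  6  7  8  9 10 11 12
a[i]:   6  1 13  4 13  1 13 17 13  3  2 11
dp:     1  1  2  2  3  2  4  5  5  3  3  4
Maximum dp value is 5.

5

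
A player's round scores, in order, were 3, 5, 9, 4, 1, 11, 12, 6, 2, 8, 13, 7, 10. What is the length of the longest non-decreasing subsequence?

6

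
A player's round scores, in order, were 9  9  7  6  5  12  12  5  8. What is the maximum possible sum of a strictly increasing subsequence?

Let S[i] be the best sum of a strictly increasing subsequence ending at i:
i:      1  2  3  4  5  6  7  8  9
a[i]:   9  9  7  6  5 12 12  5  8
S:      9  9  7  6  5 21 21  5 15
Maximum is 21 (e.g. 9 + 12).

21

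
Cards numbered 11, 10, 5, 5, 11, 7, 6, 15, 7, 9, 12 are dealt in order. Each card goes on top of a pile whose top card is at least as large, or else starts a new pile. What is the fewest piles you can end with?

Place each on the leftmost legal pile:
11 → new pile 1 (tops now [11])
10 → pile 1 (tops now [10])
5 → pile 1 (tops now [5])
5 → pile 1 (tops now [5])
11 → new pile 2 (tops now [5, 11])
7 → pile 2 (tops now [5, 7])
6 → pile 2 (tops now [5, 6])
15 → new pile 3 (tops now [5, 6, 15])
7 → pile 3 (tops now [5, 6, 7])
9 → new pile 4 (tops now [5, 6, 7, 9])
12 → new pile 5 (tops now [5, 6, 7, 9, 12])
Five piles.

5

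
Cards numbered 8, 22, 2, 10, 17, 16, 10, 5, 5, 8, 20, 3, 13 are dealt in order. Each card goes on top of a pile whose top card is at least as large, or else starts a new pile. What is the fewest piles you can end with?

Place each on the leftmost legal pile:
8 → new pile 1 (tops now [8])
22 → new pile 2 (tops now [8, 22])
2 → pile 1 (tops now [2, 22])
10 → pile 2 (tops now [2, 10])
17 → new pile 3 (tops now [2, 10, 17])
16 → pile 3 (tops now [2, 10, 16])
10 → pile 2 (tops now [2, 10, 16])
5 → pile 2 (tops now [2, 5, 16])
5 → pile 2 (tops now [2, 5, 16])
8 → pile 3 (tops now [2, 5, 8])
20 → new pile 4 (tops now [2, 5, 8, 20])
3 → pile 2 (tops now [2, 3, 8, 20])
13 → pile 4 (tops now [2, 3, 8, 13])
Four piles.

4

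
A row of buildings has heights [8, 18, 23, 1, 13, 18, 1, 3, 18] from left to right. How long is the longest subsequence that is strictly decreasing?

Negate each value so 'decreasing' becomes 'increasing', then run patience tails on the negated sequence:
-8 → extends → [-8]
-18 → replaces -8 → [-18]
-23 → replaces -18 → [-23]
-1 → extends → [-23, -1]
-13 → replaces -1 → [-23, -13]
-18 → replaces -13 → [-23, -18]
-1 → extends → [-23, -18, -1]
-3 → replaces -1 → [-23, -18, -3]
-18 → already a tail → [-23, -18, -3]
Three tails, so the longest strictly decreasing subsequence of the original has length 3.

3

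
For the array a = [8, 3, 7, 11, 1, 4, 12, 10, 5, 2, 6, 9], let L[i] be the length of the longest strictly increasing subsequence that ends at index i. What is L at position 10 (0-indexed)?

4

dp[i] = 1 + max{dp[j] : j<i, a[j]<a[i]} (or 1 if no such j):
i:      0  1  2  3  4  5  6  7  8  9 10 11
a[i]:   8  3  7 11  1  4 12 10  5  2  6  9
dp:     1  1  2  3  1  2  4  3  3  2  4  5
At index 10 the value is 4.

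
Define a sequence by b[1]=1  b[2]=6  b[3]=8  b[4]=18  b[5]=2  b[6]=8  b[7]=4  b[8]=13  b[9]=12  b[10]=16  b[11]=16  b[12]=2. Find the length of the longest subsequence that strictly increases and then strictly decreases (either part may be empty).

inc[i] = longest strictly increasing subsequence ending at i; dec[i] = longest strictly decreasing subsequence starting at i:
i:      1  2  3  4  5  6  7  8  9 10 11 12
b[i]:   1  6  8 18  2  8  4 13 12 16 16  2
inc:    1  2  3  4  2  3  3  4  4  5  5  2
dec:    1  3  3  4  1  3  2  3  2  2  2  1
Best peak at i=4 (value 18): inc=4, dec=4, length 4+4−1 = 7.

7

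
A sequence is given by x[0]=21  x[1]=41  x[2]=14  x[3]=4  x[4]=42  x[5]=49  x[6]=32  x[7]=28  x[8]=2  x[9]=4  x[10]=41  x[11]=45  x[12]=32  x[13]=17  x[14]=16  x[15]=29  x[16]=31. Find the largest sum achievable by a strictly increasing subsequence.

Let S[i] be the best sum of a strictly increasing subsequence ending at i:
i:       0   1   2   3   4   5   6   7   8   9  10  11  12  13  14  15  16
x[i]:   21  41  14   4  42  49  32  28   2   4  41  45  32  17  16  29  31
S:      21  62  14   4 104 153  53  49   2   6  94 149  81  31  30  78 109
Maximum is 153 (e.g. 21 + 41 + 42 + 49).

153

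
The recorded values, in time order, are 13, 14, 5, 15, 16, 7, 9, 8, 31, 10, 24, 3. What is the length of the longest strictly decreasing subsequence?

4

Negate each value so 'decreasing' becomes 'increasing', then run patience tails on the negated sequence:
-13 → extends → [-13]
-14 → replaces -13 → [-14]
-5 → extends → [-14, -5]
-15 → replaces -14 → [-15, -5]
-16 → replaces -15 → [-16, -5]
-7 → replaces -5 → [-16, -7]
-9 → replaces -7 → [-16, -9]
-8 → extends → [-16, -9, -8]
-31 → replaces -16 → [-31, -9, -8]
-10 → replaces -9 → [-31, -10, -8]
-24 → replaces -10 → [-31, -24, -8]
-3 → extends → [-31, -24, -8, -3]
Four tails, so the longest strictly decreasing subsequence of the original has length 4.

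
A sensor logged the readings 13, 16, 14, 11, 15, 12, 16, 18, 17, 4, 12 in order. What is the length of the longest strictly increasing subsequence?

5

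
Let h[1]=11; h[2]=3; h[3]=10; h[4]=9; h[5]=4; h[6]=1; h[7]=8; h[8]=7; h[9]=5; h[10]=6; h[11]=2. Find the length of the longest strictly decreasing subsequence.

7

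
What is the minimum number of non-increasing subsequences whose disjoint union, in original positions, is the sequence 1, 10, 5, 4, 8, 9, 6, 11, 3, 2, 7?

The minimum number of non-increasing subsequences covering a sequence equals the length of its longest strictly increasing subsequence.
LIS length is 5 (e.g. 1, 5, 8, 9, 11), so 5 piles are needed.

5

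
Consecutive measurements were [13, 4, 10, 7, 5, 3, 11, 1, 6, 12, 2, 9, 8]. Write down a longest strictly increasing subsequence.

Patience tails give the LIS length; then backtrack through the dp parents:
13 → extends → [13]
4 → replaces 13 → [4]
10 → extends → [4, 10]
7 → replaces 10 → [4, 7]
5 → replaces 7 → [4, 5]
3 → replaces 4 → [3, 5]
11 → extends → [3, 5, 11]
1 → replaces 3 → [1, 5, 11]
6 → replaces 11 → [1, 5, 6]
12 → extends → [1, 5, 6, 12]
2 → replaces 5 → [1, 2, 6, 12]
9 → replaces 12 → [1, 2, 6, 9]
8 → replaces 9 → [1, 2, 6, 8]
Length 4; one witness is 4, 10, 11, 12.

4, 10, 11, 12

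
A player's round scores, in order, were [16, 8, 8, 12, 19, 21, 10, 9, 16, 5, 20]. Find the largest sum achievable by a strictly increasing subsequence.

60

Let S[i] be the best sum of a strictly increasing subsequence ending at i:
i:      1  2  3  4  5  6  7  8  9 10 11
a[i]:  16  8  8 12 19 21 10  9 16  5 20
S:     16  8  8 20 39 60 18 17 36  5 59
Maximum is 60 (e.g. 8 + 12 + 19 + 21).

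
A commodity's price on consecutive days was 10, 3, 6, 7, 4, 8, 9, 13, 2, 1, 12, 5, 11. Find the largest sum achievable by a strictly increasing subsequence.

46

Let S[i] be the best sum of a strictly increasing subsequence ending at i:
i:      1  2  3  4  5  6  7  8  9 10 11 12 13
a[i]:  10  3  6  7  4  8  9 13  2  1 12  5 11
S:     10  3  9 16  7 24 33 46  2  1 45 12 44
Maximum is 46 (e.g. 3 + 6 + 7 + 8 + 9 + 13).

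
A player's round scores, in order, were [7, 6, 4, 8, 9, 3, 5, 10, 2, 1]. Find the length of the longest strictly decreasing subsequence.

Negate each value so 'decreasing' becomes 'increasing', then run patience tails on the negated sequence:
-7 → extends → [-7]
-6 → extends → [-7, -6]
-4 → extends → [-7, -6, -4]
-8 → replaces -7 → [-8, -6, -4]
-9 → replaces -8 → [-9, -6, -4]
-3 → extends → [-9, -6, -4, -3]
-5 → replaces -4 → [-9, -6, -5, -3]
-10 → replaces -9 → [-10, -6, -5, -3]
-2 → extends → [-10, -6, -5, -3, -2]
-1 → extends → [-10, -6, -5, -3, -2, -1]
Six tails, so the longest strictly decreasing subsequence of the original has length 6.

6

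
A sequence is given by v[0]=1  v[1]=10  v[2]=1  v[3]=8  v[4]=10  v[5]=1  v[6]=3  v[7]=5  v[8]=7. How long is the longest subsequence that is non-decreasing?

6

Track the smallest tail for each achievable length (allowing ties):
1 → extends → [1]
10 → extends → [1, 10]
1 → replaces 10 → [1, 1]
8 → extends → [1, 1, 8]
10 → extends → [1, 1, 8, 10]
1 → replaces 8 → [1, 1, 1, 10]
3 → replaces 10 → [1, 1, 1, 3]
5 → extends → [1, 1, 1, 3, 5]
7 → extends → [1, 1, 1, 3, 5, 7]
Six tails, so the longest non-decreasing subsequence has length 6 (e.g. 1, 1, 1, 3, 5, 7).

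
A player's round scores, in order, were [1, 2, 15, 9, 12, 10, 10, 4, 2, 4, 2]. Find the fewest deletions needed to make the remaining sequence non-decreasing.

Fewest deletions = n − (longest non-decreasing subsequence).
Patience tails:
1 → extends → [1]
2 → extends → [1, 2]
15 → extends → [1, 2, 15]
9 → replaces 15 → [1, 2, 9]
12 → extends → [1, 2, 9, 12]
10 → replaces 12 → [1, 2, 9, 10]
10 → extends → [1, 2, 9, 10, 10]
4 → replaces 9 → [1, 2, 4, 10, 10]
2 → replaces 4 → [1, 2, 2, 10, 10]
4 → replaces 10 → [1, 2, 2, 4, 10]
2 → replaces 4 → [1, 2, 2, 2, 10]
Longest non-decreasing subsequence has length 5, so deletions = 11 − 5 = 6.

6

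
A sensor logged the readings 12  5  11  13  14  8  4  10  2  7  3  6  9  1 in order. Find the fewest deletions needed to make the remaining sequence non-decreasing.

Fewest deletions = n − (longest non-decreasing subsequence).
Patience tails:
12 → extends → [12]
5 → replaces 12 → [5]
11 → extends → [5, 11]
13 → extends → [5, 11, 13]
14 → extends → [5, 11, 13, 14]
8 → replaces 11 → [5, 8, 13, 14]
4 → replaces 5 → [4, 8, 13, 14]
10 → replaces 13 → [4, 8, 10, 14]
2 → replaces 4 → [2, 8, 10, 14]
7 → replaces 8 → [2, 7, 10, 14]
3 → replaces 7 → [2, 3, 10, 14]
6 → replaces 10 → [2, 3, 6, 14]
9 → replaces 14 → [2, 3, 6, 9]
1 → replaces 2 → [1, 3, 6, 9]
Longest non-decreasing subsequence has length 4, so deletions = 14 − 4 = 10.

10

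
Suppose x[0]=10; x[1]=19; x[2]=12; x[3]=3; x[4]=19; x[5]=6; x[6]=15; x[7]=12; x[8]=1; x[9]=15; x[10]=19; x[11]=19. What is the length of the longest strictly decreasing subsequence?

4

Negate each value so 'decreasing' becomes 'increasing', then run patience tails on the negated sequence:
-10 → extends → [-10]
-19 → replaces -10 → [-19]
-12 → extends → [-19, -12]
-3 → extends → [-19, -12, -3]
-19 → already a tail → [-19, -12, -3]
-6 → replaces -3 → [-19, -12, -6]
-15 → replaces -12 → [-19, -15, -6]
-12 → replaces -6 → [-19, -15, -12]
-1 → extends → [-19, -15, -12, -1]
-15 → already a tail → [-19, -15, -12, -1]
-19 → already a tail → [-19, -15, -12, -1]
-19 → already a tail → [-19, -15, -12, -1]
Four tails, so the longest strictly decreasing subsequence of the original has length 4.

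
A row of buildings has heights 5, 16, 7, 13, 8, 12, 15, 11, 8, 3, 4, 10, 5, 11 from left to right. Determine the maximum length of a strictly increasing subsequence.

Let dp[i] be the length of the longest such subsequence ending at index i:
i:      1  2  3  4  5  6  7  8  9 10 11 12 13 14
a[i]:   5 16  7 13  8 12 15 11  8  3  4 10  5 11
dp:     1  2  2  3  3  4  5  4  3  1  2  4  3  5
Maximum dp value is 5.

5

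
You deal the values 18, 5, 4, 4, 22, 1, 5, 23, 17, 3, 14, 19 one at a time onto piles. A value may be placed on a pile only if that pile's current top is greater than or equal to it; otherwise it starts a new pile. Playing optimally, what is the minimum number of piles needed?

4

The minimum number of non-increasing subsequences covering a sequence equals the length of its longest strictly increasing subsequence.
LIS length is 4 (e.g. 4, 5, 17, 19), so 4 piles are needed.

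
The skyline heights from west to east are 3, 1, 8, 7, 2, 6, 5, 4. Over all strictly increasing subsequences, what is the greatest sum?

11

Let S[i] be the best sum of a strictly increasing subsequence ending at i:
i:      1  2  3  4  5  6  7  8
a[i]:   3  1  8  7  2  6  5  4
S:      3  1 11 10  3  9  8  7
Maximum is 11 (e.g. 3 + 8).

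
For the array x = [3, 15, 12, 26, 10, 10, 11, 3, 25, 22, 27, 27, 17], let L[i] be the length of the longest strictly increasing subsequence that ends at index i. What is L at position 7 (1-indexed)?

dp[i] = 1 + max{dp[j] : j<i, x[j]<x[i]} (or 1 if no such j):
i:      1  2  3  4  5  6  7  8  9 10 11 12 13
x[i]:   3 15 12 26 10 10 11  3 25 22 27 27 17
dp:     1  2  2  3  2  2  3  1  4  4  5  5  4
At index 7 the value is 3.

3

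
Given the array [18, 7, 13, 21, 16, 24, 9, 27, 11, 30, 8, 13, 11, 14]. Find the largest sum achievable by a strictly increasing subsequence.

Let S[i] be the best sum of a strictly increasing subsequence ending at i:
i:       1   2   3   4   5   6   7   8   9  10  11  12  13  14
a[i]:   18   7  13  21  16  24   9  27  11  30   8  13  11  14
S:      18   7  20  41  36  65  16  92  27 122  15  40  27  54
Maximum is 122 (e.g. 7 + 13 + 21 + 24 + 27 + 30).

122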